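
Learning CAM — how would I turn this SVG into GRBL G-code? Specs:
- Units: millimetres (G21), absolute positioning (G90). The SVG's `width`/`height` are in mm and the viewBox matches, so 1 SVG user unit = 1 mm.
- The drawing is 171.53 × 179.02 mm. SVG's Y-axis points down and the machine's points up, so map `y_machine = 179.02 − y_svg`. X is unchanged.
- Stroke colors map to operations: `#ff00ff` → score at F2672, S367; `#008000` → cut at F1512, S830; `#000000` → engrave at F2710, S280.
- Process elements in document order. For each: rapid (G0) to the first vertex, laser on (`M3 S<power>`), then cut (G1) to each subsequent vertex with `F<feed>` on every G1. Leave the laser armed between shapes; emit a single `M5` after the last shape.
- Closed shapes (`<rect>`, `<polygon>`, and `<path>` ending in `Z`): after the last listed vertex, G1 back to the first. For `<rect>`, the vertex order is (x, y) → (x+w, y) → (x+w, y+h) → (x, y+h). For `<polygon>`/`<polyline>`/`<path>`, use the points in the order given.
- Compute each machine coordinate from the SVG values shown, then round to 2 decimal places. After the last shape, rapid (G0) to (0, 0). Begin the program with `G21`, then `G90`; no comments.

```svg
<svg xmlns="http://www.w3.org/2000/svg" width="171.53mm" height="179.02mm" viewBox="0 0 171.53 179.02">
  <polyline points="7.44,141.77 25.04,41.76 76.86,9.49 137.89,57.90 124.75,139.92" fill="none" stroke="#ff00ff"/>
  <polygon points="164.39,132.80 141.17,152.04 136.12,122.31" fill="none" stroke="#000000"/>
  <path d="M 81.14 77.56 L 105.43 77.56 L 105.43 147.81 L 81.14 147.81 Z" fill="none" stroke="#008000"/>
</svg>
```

G21
G90
G0 X7.44 Y37.25
M3 S367
G1 X25.04 Y137.26 F2672
G1 X76.86 Y169.53 F2672
G1 X137.89 Y121.12 F2672
G1 X124.75 Y39.10 F2672
G0 X164.39 Y46.22
M3 S280
G1 X141.17 Y26.98 F2710
G1 X136.12 Y56.71 F2710
G1 X164.39 Y46.22 F2710
G0 X81.14 Y101.46
M3 S830
G1 X105.43 Y101.46 F1512
G1 X105.43 Y31.21 F1512
G1 X81.14 Y31.21 F1512
G1 X81.14 Y101.46 F1512
M5
G0 X0.00 Y0.00

Since the viewBox matches the mm dimensions, user units are millimetres directly. The only transform is the Y-flip y_m = 179.02 − y_svg.

Shape 1 is a open polyline drawn with `<polyline>`. Its stroke #ff00ff means score at S367, F2672. After flipping Y the toolpath is (7.44,37.25) → (25.04,137.26) → (76.86,169.53) → (137.89,121.12) → (124.75,39.10).

Shape 2 is a regular polygon drawn with `<polygon>`. Its stroke #000000 means engrave at S280, F2710. After flipping Y the toolpath is (164.39,46.22) → (141.17,26.98) → (136.12,56.71) → (164.39,46.22), returning to the start.

Shape 3 is a rectangle drawn with `<path>`. Its stroke #008000 means cut at S830, F1512. After flipping Y the toolpath is (81.14,101.46) → (105.43,101.46) → (105.43,31.21) → (81.14,31.21) → (81.14,101.46), returning to the start.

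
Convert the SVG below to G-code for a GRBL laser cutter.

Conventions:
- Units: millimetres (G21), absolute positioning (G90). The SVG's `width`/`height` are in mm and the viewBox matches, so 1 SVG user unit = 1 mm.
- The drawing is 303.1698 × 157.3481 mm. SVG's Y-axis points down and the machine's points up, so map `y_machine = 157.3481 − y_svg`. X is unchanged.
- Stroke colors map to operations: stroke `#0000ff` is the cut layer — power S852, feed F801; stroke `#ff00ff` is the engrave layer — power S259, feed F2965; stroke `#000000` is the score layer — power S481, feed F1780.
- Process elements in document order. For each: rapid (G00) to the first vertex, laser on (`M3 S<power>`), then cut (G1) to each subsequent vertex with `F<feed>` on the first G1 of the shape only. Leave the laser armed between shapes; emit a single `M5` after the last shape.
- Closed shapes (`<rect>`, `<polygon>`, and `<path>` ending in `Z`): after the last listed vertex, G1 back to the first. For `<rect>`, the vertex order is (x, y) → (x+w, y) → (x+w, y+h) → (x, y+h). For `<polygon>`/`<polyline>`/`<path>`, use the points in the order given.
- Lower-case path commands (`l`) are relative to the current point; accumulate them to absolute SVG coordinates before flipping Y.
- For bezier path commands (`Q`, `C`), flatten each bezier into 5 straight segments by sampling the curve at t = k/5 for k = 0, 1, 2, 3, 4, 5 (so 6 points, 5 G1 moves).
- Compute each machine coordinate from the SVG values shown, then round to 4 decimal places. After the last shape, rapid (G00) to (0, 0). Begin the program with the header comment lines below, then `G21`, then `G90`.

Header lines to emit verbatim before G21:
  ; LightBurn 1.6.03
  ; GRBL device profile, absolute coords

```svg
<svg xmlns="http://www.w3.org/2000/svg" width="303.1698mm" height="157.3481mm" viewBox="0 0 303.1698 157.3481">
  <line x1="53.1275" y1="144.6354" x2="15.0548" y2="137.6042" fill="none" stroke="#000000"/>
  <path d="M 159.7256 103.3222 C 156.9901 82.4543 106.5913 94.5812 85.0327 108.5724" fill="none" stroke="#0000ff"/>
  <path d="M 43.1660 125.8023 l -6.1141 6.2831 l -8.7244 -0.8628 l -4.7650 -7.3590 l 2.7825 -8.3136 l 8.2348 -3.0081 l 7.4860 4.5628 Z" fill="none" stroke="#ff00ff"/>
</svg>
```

1 u = 1 mm; y_m = 157.3481 − y.

[1] `<line>` line segment, #000000→score S481 F1780: (53.1275,12.7127) → (15.0548,19.7439)

[2] `<path>` cubic bezier, #0000ff→cut S852 F801: (159.7256,54.0259) → (152.9767,62.8363) → (138.4608,65.2222) → (119.8501,62.6779) → (100.8167,56.6977) → (85.0327,48.7757)

[3] `<path>` regular polygon, #ff00ff→engrave S259 F2965: (43.1660,31.5458) → (37.0519,25.2627) → (28.3275,26.1255) → (23.5625,33.4845) → (26.3450,41.7981) → (34.5798,44.8062) → (42.0658,40.2434) → (43.1660,31.5458) (closed)

; LightBurn 1.6.03
; GRBL device profile, absolute coords
G21
G90
G00 X53.1275 Y12.7127
M3 S481
G1 X15.0548 Y19.7439 F1780
G00 X159.7256 Y54.0259
M3 S852
G1 X152.9767 Y62.8363 F801
G1 X138.4608 Y65.2222
G1 X119.8501 Y62.6779
G1 X100.8167 Y56.6977
G1 X85.0327 Y48.7757
G00 X43.1660 Y31.5458
M3 S259
G1 X37.0519 Y25.2627 F2965
G1 X28.3275 Y26.1255
G1 X23.5625 Y33.4845
G1 X26.3450 Y41.7981
G1 X34.5798 Y44.8062
G1 X42.0658 Y40.2434
G1 X43.1660 Y31.5458
M5
G00 X0.0000 Y0.0000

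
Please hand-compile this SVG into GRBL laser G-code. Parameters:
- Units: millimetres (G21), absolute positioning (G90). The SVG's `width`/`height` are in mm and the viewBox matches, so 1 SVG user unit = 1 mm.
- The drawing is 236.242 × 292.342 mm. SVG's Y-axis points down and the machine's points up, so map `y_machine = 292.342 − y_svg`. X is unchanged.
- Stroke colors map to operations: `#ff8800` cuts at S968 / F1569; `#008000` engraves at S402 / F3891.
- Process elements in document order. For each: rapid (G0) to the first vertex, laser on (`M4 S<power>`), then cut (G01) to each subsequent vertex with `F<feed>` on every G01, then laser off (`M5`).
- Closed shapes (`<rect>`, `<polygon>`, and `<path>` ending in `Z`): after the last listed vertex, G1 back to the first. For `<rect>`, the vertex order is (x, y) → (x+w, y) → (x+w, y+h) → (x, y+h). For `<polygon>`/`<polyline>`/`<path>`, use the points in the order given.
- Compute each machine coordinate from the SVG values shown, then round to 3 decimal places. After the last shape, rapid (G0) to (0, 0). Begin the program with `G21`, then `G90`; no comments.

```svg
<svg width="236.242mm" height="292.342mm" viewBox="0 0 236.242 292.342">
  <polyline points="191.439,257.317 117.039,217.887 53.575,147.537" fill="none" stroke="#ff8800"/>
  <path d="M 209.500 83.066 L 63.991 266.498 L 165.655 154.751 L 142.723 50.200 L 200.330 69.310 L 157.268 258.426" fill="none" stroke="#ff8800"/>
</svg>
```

viewBox `0 0 236.242 292.342` with mm width/height → 1 unit = 1 mm. Flip: y_m = 292.342 − y_svg.

**Shape 1** — `<polyline>` open polyline, stroke `#ff8800` → cut (S968, F1569). Machine vertices: (191.439,35.025) → (117.039,74.455) → (53.575,144.805). Open path.

**Shape 2** — `<path>` open polyline, stroke `#ff8800` → cut (S968, F1569). Machine vertices: (209.500,209.276) → (63.991,25.844) → (165.655,137.591) → (142.723,242.142) → (200.330,223.032) → (157.268,33.916). Open path.

G21
G90
G0 X191.439 Y35.025
M4 S968
G01 X117.039 Y74.455 F1569
G01 X53.575 Y144.805 F1569
M5
G0 X209.500 Y209.276
M4 S968
G01 X63.991 Y25.844 F1569
G01 X165.655 Y137.591 F1569
G01 X142.723 Y242.142 F1569
G01 X200.330 Y223.032 F1569
G01 X157.268 Y33.916 F1569
M5
G0 X0.000 Y0.000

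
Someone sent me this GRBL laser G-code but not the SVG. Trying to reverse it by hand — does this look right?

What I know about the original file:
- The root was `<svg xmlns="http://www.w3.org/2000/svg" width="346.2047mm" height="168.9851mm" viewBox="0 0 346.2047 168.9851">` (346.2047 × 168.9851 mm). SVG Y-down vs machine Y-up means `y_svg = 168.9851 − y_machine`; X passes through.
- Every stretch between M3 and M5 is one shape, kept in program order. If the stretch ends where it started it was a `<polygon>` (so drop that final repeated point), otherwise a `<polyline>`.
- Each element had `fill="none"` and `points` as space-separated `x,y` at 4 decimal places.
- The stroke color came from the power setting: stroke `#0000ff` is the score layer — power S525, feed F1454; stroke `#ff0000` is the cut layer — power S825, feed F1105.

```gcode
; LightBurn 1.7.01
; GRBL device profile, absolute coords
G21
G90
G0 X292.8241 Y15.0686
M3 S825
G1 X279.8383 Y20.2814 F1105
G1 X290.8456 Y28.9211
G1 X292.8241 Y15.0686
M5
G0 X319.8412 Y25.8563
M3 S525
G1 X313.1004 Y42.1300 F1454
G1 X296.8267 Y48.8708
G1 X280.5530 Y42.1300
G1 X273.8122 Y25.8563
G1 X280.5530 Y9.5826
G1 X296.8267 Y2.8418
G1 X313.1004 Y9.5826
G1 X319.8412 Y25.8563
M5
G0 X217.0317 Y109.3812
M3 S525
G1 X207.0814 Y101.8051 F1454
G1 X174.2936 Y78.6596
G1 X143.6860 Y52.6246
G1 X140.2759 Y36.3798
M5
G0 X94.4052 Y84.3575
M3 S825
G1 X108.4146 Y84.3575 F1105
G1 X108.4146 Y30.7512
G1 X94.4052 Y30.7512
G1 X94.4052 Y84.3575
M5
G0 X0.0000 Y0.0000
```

y_svg = 168.9851 − y_m.

[1] S825→`#ff0000` (cut); closed run; points: 292.8241,153.9165 279.8383,148.7037 290.8456,140.0640

[2] S525→`#0000ff` (score); closed run; points: 319.8412,143.1288 313.1004,126.8551 296.8267,120.1143 280.5530,126.8551 273.8122,143.1288 280.5530,159.4025 296.8267,166.1433 313.1004,159.4025

[3] S525→`#0000ff` (score); open run; points: 217.0317,59.6039 207.0814,67.1800 174.2936,90.3255 143.6860,116.3605 140.2759,132.6053

[4] S825→`#ff0000` (cut); closed run; points: 94.4052,84.6276 108.4146,84.6276 108.4146,138.2339 94.4052,138.2339

<svg xmlns="http://www.w3.org/2000/svg" width="346.2047mm" height="168.9851mm" viewBox="0 0 346.2047 168.9851">
  <polygon points="292.8241,153.9165 279.8383,148.7037 290.8456,140.0640" fill="none" stroke="#ff0000"/>
  <polygon points="319.8412,143.1288 313.1004,126.8551 296.8267,120.1143 280.5530,126.8551 273.8122,143.1288 280.5530,159.4025 296.8267,166.1433 313.1004,159.4025" fill="none" stroke="#0000ff"/>
  <polyline points="217.0317,59.6039 207.0814,67.1800 174.2936,90.3255 143.6860,116.3605 140.2759,132.6053" fill="none" stroke="#0000ff"/>
  <polygon points="94.4052,84.6276 108.4146,84.6276 108.4146,138.2339 94.4052,138.2339" fill="none" stroke="#ff0000"/>
</svg>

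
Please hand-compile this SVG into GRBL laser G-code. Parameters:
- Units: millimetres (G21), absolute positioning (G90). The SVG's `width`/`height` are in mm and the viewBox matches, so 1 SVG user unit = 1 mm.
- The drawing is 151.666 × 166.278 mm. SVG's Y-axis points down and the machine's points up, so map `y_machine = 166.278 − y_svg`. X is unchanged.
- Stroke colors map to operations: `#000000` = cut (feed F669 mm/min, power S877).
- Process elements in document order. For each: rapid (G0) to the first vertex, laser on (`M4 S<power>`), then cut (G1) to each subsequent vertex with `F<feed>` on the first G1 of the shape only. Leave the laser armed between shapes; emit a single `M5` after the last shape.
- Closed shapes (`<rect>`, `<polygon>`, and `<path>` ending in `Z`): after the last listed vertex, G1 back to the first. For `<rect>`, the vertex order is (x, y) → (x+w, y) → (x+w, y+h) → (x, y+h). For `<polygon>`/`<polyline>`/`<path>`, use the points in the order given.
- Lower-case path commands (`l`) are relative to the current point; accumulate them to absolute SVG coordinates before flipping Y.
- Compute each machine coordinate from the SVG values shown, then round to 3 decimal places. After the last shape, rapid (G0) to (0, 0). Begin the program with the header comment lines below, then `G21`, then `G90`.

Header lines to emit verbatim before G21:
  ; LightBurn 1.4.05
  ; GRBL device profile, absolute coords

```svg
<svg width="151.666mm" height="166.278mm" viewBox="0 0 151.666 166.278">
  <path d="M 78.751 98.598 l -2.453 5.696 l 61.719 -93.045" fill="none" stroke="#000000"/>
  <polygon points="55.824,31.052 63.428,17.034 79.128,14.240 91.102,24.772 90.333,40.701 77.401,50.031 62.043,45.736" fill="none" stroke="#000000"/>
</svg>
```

; LightBurn 1.4.05
; GRBL device profile, absolute coords
G21
G90
G0 X78.751 Y67.680
M4 S877
G1 X76.298 Y61.984 F669
G1 X138.017 Y155.029
G0 X55.824 Y135.226
M4 S877
G1 X63.428 Y149.244 F669
G1 X79.128 Y152.038
G1 X91.102 Y141.506
G1 X90.333 Y125.577
G1 X77.401 Y116.247
G1 X62.043 Y120.542
G1 X55.824 Y135.226
M5
G0 X0.000 Y0.000

viewBox `0 0 151.666 166.278` with mm width/height → 1 unit = 1 mm. Flip: y_m = 166.278 − y_svg.

**Shape 1** — `<path>` open polyline, stroke `#000000` → cut (S877, F669). Machine vertices: (78.751,67.680) → (76.298,61.984) → (138.017,155.029). Open path.

**Shape 2** — `<polygon>` regular polygon, stroke `#000000` → cut (S877, F669). Machine vertices: (55.824,135.226) → (63.428,149.244) → (79.128,152.038) → (91.102,141.506) → (90.333,125.577) → (77.401,116.247) → (62.043,120.542) → (55.824,135.226). Closed: final G1 returns to the first vertex.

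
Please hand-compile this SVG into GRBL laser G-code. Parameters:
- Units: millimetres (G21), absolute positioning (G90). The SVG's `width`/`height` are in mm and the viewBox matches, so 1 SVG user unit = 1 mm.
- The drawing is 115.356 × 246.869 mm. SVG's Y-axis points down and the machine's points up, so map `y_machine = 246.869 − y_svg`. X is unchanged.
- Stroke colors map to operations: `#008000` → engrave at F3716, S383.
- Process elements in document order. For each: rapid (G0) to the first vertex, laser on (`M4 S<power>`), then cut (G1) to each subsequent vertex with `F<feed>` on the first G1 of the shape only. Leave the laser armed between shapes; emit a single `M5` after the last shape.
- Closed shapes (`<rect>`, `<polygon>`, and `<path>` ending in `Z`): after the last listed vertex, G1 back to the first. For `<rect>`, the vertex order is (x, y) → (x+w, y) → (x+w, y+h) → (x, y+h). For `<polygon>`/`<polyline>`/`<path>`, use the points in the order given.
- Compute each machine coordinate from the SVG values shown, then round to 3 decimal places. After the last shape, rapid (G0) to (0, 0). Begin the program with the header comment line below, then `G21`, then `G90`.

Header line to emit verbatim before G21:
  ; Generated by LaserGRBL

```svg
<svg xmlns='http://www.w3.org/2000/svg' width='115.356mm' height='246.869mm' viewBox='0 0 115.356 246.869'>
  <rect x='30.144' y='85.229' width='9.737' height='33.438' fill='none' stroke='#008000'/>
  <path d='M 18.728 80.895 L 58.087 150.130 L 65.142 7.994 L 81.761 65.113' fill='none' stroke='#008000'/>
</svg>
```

Since the viewBox matches the mm dimensions, user units are millimetres directly. The only transform is the Y-flip y_m = 246.869 − y_svg.

Shape 1 is a rectangle drawn with `<rect>`. Its stroke #008000 means engrave at S383, F3716. After flipping Y the toolpath is (30.144,161.640) → (39.881,161.640) → (39.881,128.202) → (30.144,128.202) → (30.144,161.640), returning to the start.

Shape 2 is a open polyline drawn with `<path>`. Its stroke #008000 means engrave at S383, F3716. After flipping Y the toolpath is (18.728,165.974) → (58.087,96.739) → (65.142,238.875) → (81.761,181.756).

; Generated by LaserGRBL
G21
G90
G0 X30.144 Y161.640
M4 S383
G1 X39.881 Y161.640 F3716
G1 X39.881 Y128.202
G1 X30.144 Y128.202
G1 X30.144 Y161.640
G0 X18.728 Y165.974
M4 S383
G1 X58.087 Y96.739 F3716
G1 X65.142 Y238.875
G1 X81.761 Y181.756
M5
G0 X0.000 Y0.000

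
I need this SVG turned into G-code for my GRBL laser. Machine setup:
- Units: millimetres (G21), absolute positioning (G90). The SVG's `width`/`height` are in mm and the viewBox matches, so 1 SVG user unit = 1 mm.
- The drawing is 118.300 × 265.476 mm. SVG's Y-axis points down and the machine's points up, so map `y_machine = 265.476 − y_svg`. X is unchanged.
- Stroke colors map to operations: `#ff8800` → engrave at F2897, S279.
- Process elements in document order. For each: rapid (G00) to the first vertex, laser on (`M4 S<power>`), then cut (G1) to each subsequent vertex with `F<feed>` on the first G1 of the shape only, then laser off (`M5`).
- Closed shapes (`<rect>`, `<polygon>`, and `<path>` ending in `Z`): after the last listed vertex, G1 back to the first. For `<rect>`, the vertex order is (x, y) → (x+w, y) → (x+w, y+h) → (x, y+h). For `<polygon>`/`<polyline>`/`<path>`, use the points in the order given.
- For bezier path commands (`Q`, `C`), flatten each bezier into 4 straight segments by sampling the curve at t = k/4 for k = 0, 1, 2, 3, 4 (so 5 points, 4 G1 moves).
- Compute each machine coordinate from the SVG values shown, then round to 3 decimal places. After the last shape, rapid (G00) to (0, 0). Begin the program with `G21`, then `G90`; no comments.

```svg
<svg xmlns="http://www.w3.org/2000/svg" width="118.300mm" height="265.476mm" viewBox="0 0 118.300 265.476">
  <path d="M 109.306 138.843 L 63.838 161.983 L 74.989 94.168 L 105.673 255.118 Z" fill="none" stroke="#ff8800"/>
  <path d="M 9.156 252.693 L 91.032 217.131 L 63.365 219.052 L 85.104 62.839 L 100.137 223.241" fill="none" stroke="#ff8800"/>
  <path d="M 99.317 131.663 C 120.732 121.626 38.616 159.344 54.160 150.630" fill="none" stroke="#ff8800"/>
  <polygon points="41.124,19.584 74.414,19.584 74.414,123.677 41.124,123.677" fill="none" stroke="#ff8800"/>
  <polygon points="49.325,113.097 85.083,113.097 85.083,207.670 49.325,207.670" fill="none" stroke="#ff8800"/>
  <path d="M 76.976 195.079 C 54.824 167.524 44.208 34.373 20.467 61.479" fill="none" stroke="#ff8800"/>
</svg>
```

viewBox `0 0 118.300 265.476` with mm width/height → 1 unit = 1 mm. Flip: y_m = 265.476 − y_svg.

**Shape 1** — `<path>` closed polygon, stroke `#ff8800` → engrave (S279, F2897). Machine vertices: (109.306,126.633) → (63.838,103.493) → (74.989,171.308) → (105.673,10.358) → (109.306,126.633). Closed: final G1 returns to the first vertex.

**Shape 2** — `<path>` open polyline, stroke `#ff8800` → engrave (S279, F2897). Machine vertices: (9.156,12.783) → (91.032,48.345) → (63.365,46.424) → (85.104,202.637) → (100.137,42.235). Open path.

**Shape 3** — `<path>` cubic bezier, stroke `#ff8800` → engrave (S279, F2897). Control points (SVG): P0=(99.317,131.663), P1=(120.732,121.626), P2=(38.616,159.344), P3=(54.160,150.630); sampled at t=k/4. Machine vertices: (99.317,133.813) → (99.110,133.858) → (78.940,124.826) → (57.670,115.545) → (54.160,114.846). Open path.

**Shape 4** — `<polygon>` rectangle, stroke `#ff8800` → engrave (S279, F2897). Machine vertices: (41.124,245.892) → (74.414,245.892) → (74.414,141.799) → (41.124,141.799) → (41.124,245.892). Closed: final G1 returns to the first vertex.

**Shape 5** — `<polygon>` rectangle, stroke `#ff8800` → engrave (S279, F2897). Machine vertices: (49.325,152.379) → (85.083,152.379) → (85.083,57.806) → (49.325,57.806) → (49.325,152.379). Closed: final G1 returns to the first vertex.

**Shape 6** — `<path>` cubic bezier, stroke `#ff8800` → engrave (S279, F2897). Control points (SVG): P0=(76.976,195.079), P1=(54.824,167.524), P2=(44.208,34.373), P3=(20.467,61.479); sampled at t=k/4. Machine vertices: (76.976,70.397) → (62.140,106.709) → (49.317,157.695) → (36.197,198.432) → (20.467,203.997). Open path.

G21
G90
G00 X109.306 Y126.633
M4 S279
G1 X63.838 Y103.493 F2897
G1 X74.989 Y171.308
G1 X105.673 Y10.358
G1 X109.306 Y126.633
M5
G00 X9.156 Y12.783
M4 S279
G1 X91.032 Y48.345 F2897
G1 X63.365 Y46.424
G1 X85.104 Y202.637
G1 X100.137 Y42.235
M5
G00 X99.317 Y133.813
M4 S279
G1 X99.110 Y133.858 F2897
G1 X78.940 Y124.826
G1 X57.670 Y115.545
G1 X54.160 Y114.846
M5
G00 X41.124 Y245.892
M4 S279
G1 X74.414 Y245.892 F2897
G1 X74.414 Y141.799
G1 X41.124 Y141.799
G1 X41.124 Y245.892
M5
G00 X49.325 Y152.379
M4 S279
G1 X85.083 Y152.379 F2897
G1 X85.083 Y57.806
G1 X49.325 Y57.806
G1 X49.325 Y152.379
M5
G00 X76.976 Y70.397
M4 S279
G1 X62.140 Y106.709 F2897
G1 X49.317 Y157.695
G1 X36.197 Y198.432
G1 X20.467 Y203.997
M5
G00 X0.000 Y0.000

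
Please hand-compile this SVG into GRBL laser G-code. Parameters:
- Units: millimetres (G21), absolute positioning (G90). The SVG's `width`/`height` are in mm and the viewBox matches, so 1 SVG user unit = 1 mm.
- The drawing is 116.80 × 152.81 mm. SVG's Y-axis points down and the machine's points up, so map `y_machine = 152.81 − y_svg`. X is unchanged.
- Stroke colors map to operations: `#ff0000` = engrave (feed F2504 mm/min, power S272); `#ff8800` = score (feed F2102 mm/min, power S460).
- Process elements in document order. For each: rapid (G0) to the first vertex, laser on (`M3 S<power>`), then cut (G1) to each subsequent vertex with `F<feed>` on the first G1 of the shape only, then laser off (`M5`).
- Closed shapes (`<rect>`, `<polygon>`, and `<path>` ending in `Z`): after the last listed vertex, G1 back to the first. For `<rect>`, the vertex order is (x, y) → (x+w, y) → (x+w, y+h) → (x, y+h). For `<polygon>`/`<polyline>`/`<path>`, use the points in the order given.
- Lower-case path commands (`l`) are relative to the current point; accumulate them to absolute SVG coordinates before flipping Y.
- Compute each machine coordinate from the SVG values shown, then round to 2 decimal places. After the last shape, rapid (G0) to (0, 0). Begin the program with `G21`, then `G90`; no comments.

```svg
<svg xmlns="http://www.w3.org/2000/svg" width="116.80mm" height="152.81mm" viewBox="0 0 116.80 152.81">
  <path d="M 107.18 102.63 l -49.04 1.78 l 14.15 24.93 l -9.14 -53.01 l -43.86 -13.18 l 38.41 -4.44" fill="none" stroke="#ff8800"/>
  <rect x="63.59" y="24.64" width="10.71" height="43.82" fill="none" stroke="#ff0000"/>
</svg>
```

Since the viewBox matches the mm dimensions, user units are millimetres directly. The only transform is the Y-flip y_m = 152.81 − y_svg.

Shape 1 is a open polyline drawn with `<path>`. Its stroke #ff8800 means score at S460, F2102. After flipping Y the toolpath is (107.18,50.18) → (58.14,48.40) → (72.29,23.47) → (63.15,76.48) → (19.29,89.66) → (57.70,94.10).

Shape 2 is a rectangle drawn with `<rect>`. Its stroke #ff0000 means engrave at S272, F2504. After flipping Y the toolpath is (63.59,128.17) → (74.30,128.17) → (74.30,84.35) → (63.59,84.35) → (63.59,128.17), returning to the start.

G21
G90
G0 X107.18 Y50.18
M3 S460
G1 X58.14 Y48.40 F2102
G1 X72.29 Y23.47
G1 X63.15 Y76.48
G1 X19.29 Y89.66
G1 X57.70 Y94.10
M5
G0 X63.59 Y128.17
M3 S272
G1 X74.30 Y128.17 F2504
G1 X74.30 Y84.35
G1 X63.59 Y84.35
G1 X63.59 Y128.17
M5
G0 X0.00 Y0.00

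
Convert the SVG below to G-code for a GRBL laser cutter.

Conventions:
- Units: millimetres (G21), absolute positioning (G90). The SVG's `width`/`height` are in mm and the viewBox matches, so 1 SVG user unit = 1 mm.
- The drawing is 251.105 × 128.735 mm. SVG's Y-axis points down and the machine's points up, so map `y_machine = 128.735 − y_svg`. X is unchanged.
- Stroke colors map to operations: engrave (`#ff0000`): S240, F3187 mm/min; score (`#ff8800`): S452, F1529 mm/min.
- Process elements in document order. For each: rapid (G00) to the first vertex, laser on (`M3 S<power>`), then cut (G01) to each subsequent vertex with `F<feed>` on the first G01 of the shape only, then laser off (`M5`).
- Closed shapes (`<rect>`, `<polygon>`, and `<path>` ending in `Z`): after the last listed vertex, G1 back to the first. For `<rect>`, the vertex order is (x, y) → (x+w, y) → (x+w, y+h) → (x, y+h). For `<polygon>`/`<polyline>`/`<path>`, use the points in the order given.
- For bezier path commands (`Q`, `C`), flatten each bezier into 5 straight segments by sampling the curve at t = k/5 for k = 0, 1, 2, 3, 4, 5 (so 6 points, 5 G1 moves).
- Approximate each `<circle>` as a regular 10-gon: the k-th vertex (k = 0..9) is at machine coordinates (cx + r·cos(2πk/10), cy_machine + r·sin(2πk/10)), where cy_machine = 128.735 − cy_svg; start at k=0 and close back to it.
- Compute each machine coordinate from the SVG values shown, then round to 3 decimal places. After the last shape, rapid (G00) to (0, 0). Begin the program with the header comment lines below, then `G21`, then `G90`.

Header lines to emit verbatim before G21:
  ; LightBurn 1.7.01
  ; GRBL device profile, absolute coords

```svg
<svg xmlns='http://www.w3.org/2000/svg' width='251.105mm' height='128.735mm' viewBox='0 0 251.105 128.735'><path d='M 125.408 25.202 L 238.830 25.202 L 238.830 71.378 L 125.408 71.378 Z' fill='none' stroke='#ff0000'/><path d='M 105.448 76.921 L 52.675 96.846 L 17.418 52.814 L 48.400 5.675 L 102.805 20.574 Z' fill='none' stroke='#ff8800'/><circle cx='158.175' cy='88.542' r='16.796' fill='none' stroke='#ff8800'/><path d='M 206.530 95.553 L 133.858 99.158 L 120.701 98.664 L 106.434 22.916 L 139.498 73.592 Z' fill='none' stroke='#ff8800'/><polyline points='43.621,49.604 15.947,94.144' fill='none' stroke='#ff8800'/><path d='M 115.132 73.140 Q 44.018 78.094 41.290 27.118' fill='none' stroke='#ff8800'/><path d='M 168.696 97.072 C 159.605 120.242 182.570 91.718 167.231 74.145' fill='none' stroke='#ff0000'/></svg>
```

Since the viewBox matches the mm dimensions, user units are millimetres directly. The only transform is the Y-flip y_m = 128.735 − y_svg.

Shape 1 is a rectangle drawn with `<path>`. Its stroke #ff0000 means engrave at S240, F3187. After flipping Y the toolpath is (125.408,103.533) → (238.830,103.533) → (238.830,57.357) → (125.408,57.357) → (125.408,103.533), returning to the start.

Shape 2 is a regular polygon drawn with `<path>`. Its stroke #ff8800 means score at S452, F1529. After flipping Y the toolpath is (105.448,51.814) → (52.675,31.889) → (17.418,75.921) → (48.400,123.060) → (102.805,108.161) → (105.448,51.814), returning to the start.

Shape 3 is a circle drawn with `<circle>`. Its stroke #ff8800 means score at S452, F1529. After flipping Y the toolpath is (174.971,40.193) → (171.763,50.065) → (163.365,56.167) → (152.985,56.167) → (144.587,50.065) → (141.379,40.193) → (144.587,30.321) → (152.985,24.219) → (163.365,24.219) → (171.763,30.321) → (174.971,40.193), returning to the start.

Shape 4 is a closed polygon drawn with `<path>`. Its stroke #ff8800 means score at S452, F1529. After flipping Y the toolpath is (206.530,33.182) → (133.858,29.577) → (120.701,30.071) → (106.434,105.819) → (139.498,55.143) → (206.530,33.182), returning to the start.

Shape 5 is a line segment drawn with `<polyline>`. Its stroke #ff8800 means score at S452, F1529. After flipping Y the toolpath is (43.621,79.131) → (15.947,34.591).

Shape 6 is a quadratic bezier drawn with `<path>`. Its stroke #ff8800 means score at S452, F1529. After flipping Y the toolpath is (115.132,55.595) → (89.422,55.851) → (69.183,60.581) → (54.414,69.785) → (45.117,83.464) → (41.290,101.617).

Shape 7 is a cubic bezier drawn with `<path>`. Its stroke #ff0000 means engrave at S240, F3187. After flipping Y the toolpath is (168.696,31.663) → (166.525,23.463) → (168.671,24.663) → (171.755,32.255) → (172.401,43.233) → (167.231,54.590).

; LightBurn 1.7.01
; GRBL device profile, absolute coords
G21
G90
G00 X125.408 Y103.533
M3 S240
G01 X238.830 Y103.533 F3187
G01 X238.830 Y57.357
G01 X125.408 Y57.357
G01 X125.408 Y103.533
M5
G00 X105.448 Y51.814
M3 S452
G01 X52.675 Y31.889 F1529
G01 X17.418 Y75.921
G01 X48.400 Y123.060
G01 X102.805 Y108.161
G01 X105.448 Y51.814
M5
G00 X174.971 Y40.193
M3 S452
G01 X171.763 Y50.065 F1529
G01 X163.365 Y56.167
G01 X152.985 Y56.167
G01 X144.587 Y50.065
G01 X141.379 Y40.193
G01 X144.587 Y30.321
G01 X152.985 Y24.219
G01 X163.365 Y24.219
G01 X171.763 Y30.321
G01 X174.971 Y40.193
M5
G00 X206.530 Y33.182
M3 S452
G01 X133.858 Y29.577 F1529
G01 X120.701 Y30.071
G01 X106.434 Y105.819
G01 X139.498 Y55.143
G01 X206.530 Y33.182
M5
G00 X43.621 Y79.131
M3 S452
G01 X15.947 Y34.591 F1529
M5
G00 X115.132 Y55.595
M3 S452
G01 X89.422 Y55.851 F1529
G01 X69.183 Y60.581
G01 X54.414 Y69.785
G01 X45.117 Y83.464
G01 X41.290 Y101.617
M5
G00 X168.696 Y31.663
M3 S240
G01 X166.525 Y23.463 F3187
G01 X168.671 Y24.663
G01 X171.755 Y32.255
G01 X172.401 Y43.233
G01 X167.231 Y54.590
M5
G00 X0.000 Y0.000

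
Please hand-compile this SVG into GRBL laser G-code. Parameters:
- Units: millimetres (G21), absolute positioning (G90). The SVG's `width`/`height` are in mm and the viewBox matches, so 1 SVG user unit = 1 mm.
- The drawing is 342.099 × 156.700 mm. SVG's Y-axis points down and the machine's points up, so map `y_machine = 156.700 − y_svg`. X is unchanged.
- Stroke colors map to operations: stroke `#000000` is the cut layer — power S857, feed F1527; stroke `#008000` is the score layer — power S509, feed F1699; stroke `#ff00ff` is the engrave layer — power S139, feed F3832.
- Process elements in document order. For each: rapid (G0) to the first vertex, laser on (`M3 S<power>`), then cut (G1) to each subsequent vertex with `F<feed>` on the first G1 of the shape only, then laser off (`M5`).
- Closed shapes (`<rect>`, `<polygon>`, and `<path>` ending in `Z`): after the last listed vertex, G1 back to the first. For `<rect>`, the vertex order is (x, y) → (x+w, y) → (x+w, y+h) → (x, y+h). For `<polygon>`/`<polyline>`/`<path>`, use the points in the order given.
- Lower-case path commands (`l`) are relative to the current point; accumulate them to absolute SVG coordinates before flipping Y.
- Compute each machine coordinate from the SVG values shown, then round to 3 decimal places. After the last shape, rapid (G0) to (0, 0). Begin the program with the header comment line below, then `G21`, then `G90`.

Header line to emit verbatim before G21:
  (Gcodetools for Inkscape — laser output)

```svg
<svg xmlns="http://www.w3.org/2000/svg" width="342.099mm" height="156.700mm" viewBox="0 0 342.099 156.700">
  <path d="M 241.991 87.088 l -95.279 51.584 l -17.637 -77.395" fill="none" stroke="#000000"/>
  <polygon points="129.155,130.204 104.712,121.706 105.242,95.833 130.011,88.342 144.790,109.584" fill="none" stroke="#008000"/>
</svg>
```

(Gcodetools for Inkscape — laser output)
G21
G90
G0 X241.991 Y69.612
M3 S857
G1 X146.712 Y18.028 F1527
G1 X129.075 Y95.423
M5
G0 X129.155 Y26.496
M3 S509
G1 X104.712 Y34.994 F1699
G1 X105.242 Y60.867
G1 X130.011 Y68.358
G1 X144.790 Y47.116
G1 X129.155 Y26.496
M5
G0 X0.000 Y0.000

Since the viewBox matches the mm dimensions, user units are millimetres directly. The only transform is the Y-flip y_m = 156.700 − y_svg.

Shape 1 is a open polyline drawn with `<path>`. Its stroke #000000 means cut at S857, F1527. After flipping Y the toolpath is (241.991,69.612) → (146.712,18.028) → (129.075,95.423).

Shape 2 is a regular polygon drawn with `<polygon>`. Its stroke #008000 means score at S509, F1699. After flipping Y the toolpath is (129.155,26.496) → (104.712,34.994) → (105.242,60.867) → (130.011,68.358) → (144.790,47.116) → (129.155,26.496), returning to the start.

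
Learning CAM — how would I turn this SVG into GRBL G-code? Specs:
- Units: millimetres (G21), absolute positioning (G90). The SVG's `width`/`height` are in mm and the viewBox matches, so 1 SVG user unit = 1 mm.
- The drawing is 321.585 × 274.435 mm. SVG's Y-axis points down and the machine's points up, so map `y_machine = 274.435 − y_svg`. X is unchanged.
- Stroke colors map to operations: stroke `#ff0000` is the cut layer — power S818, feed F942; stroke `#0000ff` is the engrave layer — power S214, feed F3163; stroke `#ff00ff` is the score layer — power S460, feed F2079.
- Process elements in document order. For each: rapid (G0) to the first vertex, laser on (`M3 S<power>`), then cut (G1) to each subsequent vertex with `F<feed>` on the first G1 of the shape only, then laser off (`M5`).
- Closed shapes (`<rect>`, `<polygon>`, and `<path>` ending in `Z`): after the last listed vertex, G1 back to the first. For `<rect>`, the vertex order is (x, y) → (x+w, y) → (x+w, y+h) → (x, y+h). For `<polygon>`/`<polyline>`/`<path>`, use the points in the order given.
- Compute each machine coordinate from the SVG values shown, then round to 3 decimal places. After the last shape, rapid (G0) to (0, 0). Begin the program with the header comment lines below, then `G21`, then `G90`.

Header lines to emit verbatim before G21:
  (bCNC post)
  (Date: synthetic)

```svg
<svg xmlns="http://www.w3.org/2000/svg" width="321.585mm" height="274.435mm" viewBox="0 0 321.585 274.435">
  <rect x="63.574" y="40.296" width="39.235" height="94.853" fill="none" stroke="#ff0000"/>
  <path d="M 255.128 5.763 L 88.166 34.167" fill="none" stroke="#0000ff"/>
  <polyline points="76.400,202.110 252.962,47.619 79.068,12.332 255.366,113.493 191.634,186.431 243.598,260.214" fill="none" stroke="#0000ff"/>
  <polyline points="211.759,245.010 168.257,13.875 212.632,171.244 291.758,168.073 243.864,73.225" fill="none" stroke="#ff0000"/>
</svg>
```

(bCNC post)
(Date: synthetic)
G21
G90
G0 X63.574 Y234.139
M3 S818
G1 X102.809 Y234.139 F942
G1 X102.809 Y139.286
G1 X63.574 Y139.286
G1 X63.574 Y234.139
M5
G0 X255.128 Y268.672
M3 S214
G1 X88.166 Y240.268 F3163
M5
G0 X76.400 Y72.325
M3 S214
G1 X252.962 Y226.816 F3163
G1 X79.068 Y262.103
G1 X255.366 Y160.942
G1 X191.634 Y88.004
G1 X243.598 Y14.221
M5
G0 X211.759 Y29.425
M3 S818
G1 X168.257 Y260.560 F942
G1 X212.632 Y103.191
G1 X291.758 Y106.362
G1 X243.864 Y201.210
M5
G0 X0.000 Y0.000

1 u = 1 mm; y_m = 274.435 − y.

[1] `<rect>` rectangle, #ff0000→cut S818 F942: (63.574,234.139) → (102.809,234.139) → (102.809,139.286) → (63.574,139.286) → (63.574,234.139) (closed)

[2] `<path>` line segment, #0000ff→engrave S214 F3163: (255.128,268.672) → (88.166,240.268)

[3] `<polyline>` open polyline, #0000ff→engrave S214 F3163: (76.400,72.325) → (252.962,226.816) → (79.068,262.103) → (255.366,160.942) → (191.634,88.004) → (243.598,14.221)

[4] `<polyline>` open polyline, #ff0000→cut S818 F942: (211.759,29.425) → (168.257,260.560) → (212.632,103.191) → (291.758,106.362) → (243.864,201.210)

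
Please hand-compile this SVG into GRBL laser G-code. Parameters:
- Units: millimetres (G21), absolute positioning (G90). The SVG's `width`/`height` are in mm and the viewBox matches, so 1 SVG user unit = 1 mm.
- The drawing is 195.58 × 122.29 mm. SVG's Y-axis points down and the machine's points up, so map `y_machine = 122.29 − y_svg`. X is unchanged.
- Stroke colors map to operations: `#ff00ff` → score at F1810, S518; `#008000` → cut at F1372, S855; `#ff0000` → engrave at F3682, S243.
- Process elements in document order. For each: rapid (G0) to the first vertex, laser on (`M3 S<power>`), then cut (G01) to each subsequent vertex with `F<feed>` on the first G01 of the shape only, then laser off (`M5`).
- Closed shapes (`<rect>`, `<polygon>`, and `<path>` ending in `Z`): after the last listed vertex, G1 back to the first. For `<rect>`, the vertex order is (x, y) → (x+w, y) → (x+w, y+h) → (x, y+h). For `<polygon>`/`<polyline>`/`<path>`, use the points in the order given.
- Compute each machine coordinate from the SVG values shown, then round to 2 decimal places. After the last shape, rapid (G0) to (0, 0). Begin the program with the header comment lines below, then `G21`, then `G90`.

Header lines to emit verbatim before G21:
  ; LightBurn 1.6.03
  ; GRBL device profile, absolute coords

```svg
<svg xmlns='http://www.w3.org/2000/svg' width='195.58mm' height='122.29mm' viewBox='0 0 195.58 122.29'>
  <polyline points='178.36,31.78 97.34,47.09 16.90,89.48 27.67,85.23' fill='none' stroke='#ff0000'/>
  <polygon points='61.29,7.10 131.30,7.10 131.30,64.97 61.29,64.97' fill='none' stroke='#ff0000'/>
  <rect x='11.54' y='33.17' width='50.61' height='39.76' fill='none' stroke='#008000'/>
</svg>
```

Since the viewBox matches the mm dimensions, user units are millimetres directly. The only transform is the Y-flip y_m = 122.29 − y_svg.

Shape 1 is a open polyline drawn with `<polyline>`. Its stroke #ff0000 means engrave at S243, F3682. After flipping Y the toolpath is (178.36,90.51) → (97.34,75.20) → (16.90,32.81) → (27.67,37.06).

Shape 2 is a rectangle drawn with `<polygon>`. Its stroke #ff0000 means engrave at S243, F3682. After flipping Y the toolpath is (61.29,115.19) → (131.30,115.19) → (131.30,57.32) → (61.29,57.32) → (61.29,115.19), returning to the start.

Shape 3 is a rectangle drawn with `<rect>`. Its stroke #008000 means cut at S855, F1372. After flipping Y the toolpath is (11.54,89.12) → (62.15,89.12) → (62.15,49.36) → (11.54,49.36) → (11.54,89.12), returning to the start.

; LightBurn 1.6.03
; GRBL device profile, absolute coords
G21
G90
G0 X178.36 Y90.51
M3 S243
G01 X97.34 Y75.20 F3682
G01 X16.90 Y32.81
G01 X27.67 Y37.06
M5
G0 X61.29 Y115.19
M3 S243
G01 X131.30 Y115.19 F3682
G01 X131.30 Y57.32
G01 X61.29 Y57.32
G01 X61.29 Y115.19
M5
G0 X11.54 Y89.12
M3 S855
G01 X62.15 Y89.12 F1372
G01 X62.15 Y49.36
G01 X11.54 Y49.36
G01 X11.54 Y89.12
M5
G0 X0.00 Y0.00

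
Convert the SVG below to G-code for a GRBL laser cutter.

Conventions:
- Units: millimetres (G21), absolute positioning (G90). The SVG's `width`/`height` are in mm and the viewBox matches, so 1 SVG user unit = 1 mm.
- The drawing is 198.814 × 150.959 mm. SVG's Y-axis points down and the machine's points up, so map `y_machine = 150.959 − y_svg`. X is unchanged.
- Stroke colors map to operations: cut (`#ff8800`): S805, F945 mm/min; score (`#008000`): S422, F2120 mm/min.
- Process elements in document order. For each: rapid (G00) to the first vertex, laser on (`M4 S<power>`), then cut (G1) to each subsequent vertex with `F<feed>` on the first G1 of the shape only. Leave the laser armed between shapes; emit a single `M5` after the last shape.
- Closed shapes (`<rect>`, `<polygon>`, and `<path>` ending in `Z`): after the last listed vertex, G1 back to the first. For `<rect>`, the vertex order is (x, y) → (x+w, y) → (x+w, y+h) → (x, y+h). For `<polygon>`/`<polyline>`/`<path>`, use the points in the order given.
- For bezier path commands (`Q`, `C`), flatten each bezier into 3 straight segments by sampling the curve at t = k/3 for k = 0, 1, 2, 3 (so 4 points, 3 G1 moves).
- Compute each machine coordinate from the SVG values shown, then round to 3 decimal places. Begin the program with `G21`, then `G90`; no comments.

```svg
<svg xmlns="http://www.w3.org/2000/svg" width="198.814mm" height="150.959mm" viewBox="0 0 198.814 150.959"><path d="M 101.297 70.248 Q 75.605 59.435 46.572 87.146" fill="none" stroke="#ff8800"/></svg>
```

G21
G90
G00 X101.297 Y80.711
M4 S805
G1 X83.798 Y83.639 F945
G1 X65.556 Y78.007
G1 X46.572 Y63.813
M5

viewBox `0 0 198.814 150.959` with mm width/height → 1 unit = 1 mm. Flip: y_m = 150.959 − y_svg.

**Shape 1** — `<path>` quadratic bezier, stroke `#ff8800` → cut (S805, F945). Control points (SVG): P0=(101.297,70.248), P1=(75.605,59.435), P2=(46.572,87.146); sampled at t=k/3. Machine vertices: (101.297,80.711) → (83.798,83.639) → (65.556,78.007) → (46.572,63.813). Open path.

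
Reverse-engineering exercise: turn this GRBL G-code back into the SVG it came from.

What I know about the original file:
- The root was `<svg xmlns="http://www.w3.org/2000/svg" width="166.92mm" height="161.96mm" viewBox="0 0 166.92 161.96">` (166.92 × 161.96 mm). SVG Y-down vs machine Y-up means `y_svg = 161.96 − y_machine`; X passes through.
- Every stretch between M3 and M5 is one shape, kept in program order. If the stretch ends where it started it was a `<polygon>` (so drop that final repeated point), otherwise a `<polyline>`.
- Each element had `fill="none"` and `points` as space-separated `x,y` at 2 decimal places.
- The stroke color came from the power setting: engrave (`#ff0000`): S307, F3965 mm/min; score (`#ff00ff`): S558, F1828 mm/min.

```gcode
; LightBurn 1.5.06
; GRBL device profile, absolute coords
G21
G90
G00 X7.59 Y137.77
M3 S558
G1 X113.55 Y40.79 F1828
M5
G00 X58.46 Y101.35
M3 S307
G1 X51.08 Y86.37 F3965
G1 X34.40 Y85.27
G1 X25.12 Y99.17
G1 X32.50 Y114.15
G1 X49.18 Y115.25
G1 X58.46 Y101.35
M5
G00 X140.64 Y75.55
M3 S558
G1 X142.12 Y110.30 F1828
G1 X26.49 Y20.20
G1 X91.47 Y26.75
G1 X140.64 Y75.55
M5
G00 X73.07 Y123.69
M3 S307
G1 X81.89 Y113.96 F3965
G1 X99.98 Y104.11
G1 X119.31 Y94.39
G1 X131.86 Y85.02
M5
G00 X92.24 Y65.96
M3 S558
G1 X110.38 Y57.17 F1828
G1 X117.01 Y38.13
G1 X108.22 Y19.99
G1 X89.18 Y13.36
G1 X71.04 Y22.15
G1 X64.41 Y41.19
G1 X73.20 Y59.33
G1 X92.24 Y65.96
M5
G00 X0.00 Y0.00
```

y_svg = 161.96 − y_m.

[1] S558→`#ff00ff` (score); open run; points: 7.59,24.19 113.55,121.17

[2] S307→`#ff0000` (engrave); closed run; points: 58.46,60.61 51.08,75.59 34.40,76.69 25.12,62.79 32.50,47.81 49.18,46.71

[3] S558→`#ff00ff` (score); closed run; points: 140.64,86.41 142.12,51.66 26.49,141.76 91.47,135.21

[4] S307→`#ff0000` (engrave); open run; points: 73.07,38.27 81.89,48.00 99.98,57.85 119.31,67.57 131.86,76.94

[5] S558→`#ff00ff` (score); closed run; points: 92.24,96.00 110.38,104.79 117.01,123.83 108.22,141.97 89.18,148.60 71.04,139.81 64.41,120.77 73.20,102.63

<svg xmlns="http://www.w3.org/2000/svg" width="166.92mm" height="161.96mm" viewBox="0 0 166.92 161.96">
  <polyline points="7.59,24.19 113.55,121.17" fill="none" stroke="#ff00ff"/>
  <polygon points="58.46,60.61 51.08,75.59 34.40,76.69 25.12,62.79 32.50,47.81 49.18,46.71" fill="none" stroke="#ff0000"/>
  <polygon points="140.64,86.41 142.12,51.66 26.49,141.76 91.47,135.21" fill="none" stroke="#ff00ff"/>
  <polyline points="73.07,38.27 81.89,48.00 99.98,57.85 119.31,67.57 131.86,76.94" fill="none" stroke="#ff0000"/>
  <polygon points="92.24,96.00 110.38,104.79 117.01,123.83 108.22,141.97 89.18,148.60 71.04,139.81 64.41,120.77 73.20,102.63" fill="none" stroke="#ff00ff"/>
</svg>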